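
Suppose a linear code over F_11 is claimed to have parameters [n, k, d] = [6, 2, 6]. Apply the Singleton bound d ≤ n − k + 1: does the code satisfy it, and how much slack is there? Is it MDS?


Singleton RHS = n − k + 1 = 5, slack = -1, bound violated (no such code; not MDS).

Singleton bound: d ≤ n − k + 1.
Here n = 6, k = 2, so n − k + 1 = 5.
Given d = 6, check d ≤ 5: NO.
Slack = (n − k + 1) − d = -1.
The slack is negative: d = 6 exceeds n − k + 1 = 5 by 1, so the Singleton bound is violated and no linear [6, 2, 6]_11 code can exist. In particular it is not MDS (MDS requires d = n − k + 1 exactly).
Description: the claimed parameters are [6, 2, 6]_11; such a code would be impossible (violates the Singleton bound).


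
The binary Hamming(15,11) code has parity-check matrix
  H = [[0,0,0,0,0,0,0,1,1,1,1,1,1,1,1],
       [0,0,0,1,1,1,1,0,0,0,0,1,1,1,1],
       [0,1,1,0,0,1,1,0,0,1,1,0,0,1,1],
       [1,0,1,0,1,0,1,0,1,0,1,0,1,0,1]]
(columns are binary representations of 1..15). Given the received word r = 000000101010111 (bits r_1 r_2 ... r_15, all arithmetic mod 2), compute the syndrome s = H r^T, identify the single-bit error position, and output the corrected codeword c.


s = (1, 0, 0, 1)^T, error position = 9, corrected codeword c = 000000100010111

Compute s = H r^T mod 2 one row at a time:
  s_1 = 0 + 1 + 0 + 1 + 0 + 1 + 1 + 1 = 5 ≡ 1 (mod 2).
  s_2 = 0 + 0 + 0 + 1 + 0 + 1 + 1 + 1 = 4 ≡ 0 (mod 2).
  s_3 = 0 + 0 + 0 + 1 + 0 + 1 + 1 + 1 = 4 ≡ 0 (mod 2).
  s_4 = 0 + 0 + 0 + 1 + 1 + 1 + 1 + 1 = 5 ≡ 1 (mod 2).
s = (1, 0, 0, 1)^T — this equals column 9 of H (binary 1001), so error is at position 9.
Correct: flip bit 9 of r = 000000101010111 to get c = 000000100010111.


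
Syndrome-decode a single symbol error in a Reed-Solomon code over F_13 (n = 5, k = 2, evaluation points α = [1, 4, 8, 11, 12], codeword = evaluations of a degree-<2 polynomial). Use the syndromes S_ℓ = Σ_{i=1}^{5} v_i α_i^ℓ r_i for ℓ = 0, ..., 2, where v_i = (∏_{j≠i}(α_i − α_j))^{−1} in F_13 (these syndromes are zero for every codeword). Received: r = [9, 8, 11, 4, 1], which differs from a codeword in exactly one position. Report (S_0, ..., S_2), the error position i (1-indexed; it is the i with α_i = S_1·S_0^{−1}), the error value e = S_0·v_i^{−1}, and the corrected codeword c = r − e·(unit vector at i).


S = (3, 7, 12), error at position 4, error magnitude e = 7, c = [9, 8, 11, 10, 1].

Step 1: column multipliers v_i = (∏_{j≠i}(α_i − α_j))^{−1} mod 13.
  i = 1 (α = 1): (1−4)(1−8)(1−11)(1−12) = (−3)·(−7)·(−10)·(−11) = 2310 ≡ 9, so v_1 = 9^{−1} = 3 (mod 13).
  i = 2 (α = 4): (4−1)(4−8)(4−11)(4−12) = 3·(−4)·(−7)·(−8) = −672 ≡ 4, so v_2 = 4^{−1} = 10 (mod 13).
  i = 3 (α = 8): (8−1)(8−4)(8−11)(8−12) = 7·4·(−3)·(−4) = 336 ≡ 11, so v_3 = 11^{−1} = 6 (mod 13).
  i = 4 (α = 11): (11−1)(11−4)(11−8)(11−12) = 10·7·3·(−1) = −210 ≡ 11, so v_4 = 11^{−1} = 6 (mod 13).
  i = 5 (α = 12): (12−1)(12−4)(12−8)(12−11) = 11·8·4·1 = 352 ≡ 1, so v_5 = 1^{−1} = 1 (mod 13).
  v = [3, 10, 6, 6, 1].
Step 2: syndromes of r = [9, 8, 11, 4, 1] (all sums mod 13).
  S_0 = Σ v_i r_i = 3·9 + 10·8 + 6·11 + 6·4 + 1·1 = 198 ≡ 3.
  S_1 = Σ v_i α_i r_i = 3·1·9 + 10·4·8 + 6·8·11 + 6·11·4 + 1·12·1 = 1151 ≡ 7.
  α_i^2 mod 13 = [1, 3, 12, 4, 1].
  S_2 = Σ v_i α_i^2 r_i = 3·1·9 + 10·3·8 + 6·12·11 + 6·4·4 + 1·1·1 = 1156 ≡ 12.
  S = (3, 7, 12) ≠ 0, so r is not a codeword (an error is present).
Step 3: locate the error. For a single error e at position i, S_ℓ = v_i·e·α_i^ℓ, so α_err = S_1/S_0.
  S_0^{−1} = 3^{−1} = 9 (mod 13), so α_err = 7·9 = 63 ≡ 11 = α_4. Error position i = 4.
  Consistency check: S_2/S_1 = 12·2 = 24 ≡ 11 = α_err ✓ (single-error assumption holds).
Step 4: error magnitude e = S_0/v_4 = S_0·∏_{j≠4}(α_4 − α_j) = 3·11 = 33 ≡ 7 (mod 13).
Step 5: correct position 4: c_4 = r_4 − e = 4 − 7 ≡ 10 (mod 13). Hence c = [9, 8, 11, 10, 1].
  Check: interpolating c through the α_i gives m(x) = 5 + 4·x (degree < 2) with m(α_i) = c_i for every i, so c is indeed a codeword.


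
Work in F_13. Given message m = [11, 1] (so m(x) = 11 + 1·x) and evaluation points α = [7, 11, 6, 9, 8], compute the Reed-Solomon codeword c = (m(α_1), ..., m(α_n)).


c = [5, 9, 4, 7, 6]

Message polynomial: m(x) = 11 + 1·x (mod 13).
For each evaluation point α_i, compute m(α_i) mod 13:
  α_1 = 7: Horner steps 1 → 5, so m(7) = 5.
  α_2 = 11: Horner steps 1 → 9, so m(11) = 9.
  α_3 = 6: Horner steps 1 → 4, so m(6) = 4.
  α_4 = 9: Horner steps 1 → 7, so m(9) = 7.
  α_5 = 8: Horner steps 1 → 6, so m(8) = 6.
Codeword c = [5, 9, 4, 7, 6] ∈ F_13^5.


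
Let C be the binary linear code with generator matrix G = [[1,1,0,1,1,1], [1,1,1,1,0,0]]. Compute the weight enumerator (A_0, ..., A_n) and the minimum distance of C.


Weight distribution: A_0 = 1, A_3 = 1, A_4 = 1, A_5 = 1. Minimum distance d = 3.

Enumerate all 2^2 = 4 messages m ∈ F_2^2.
For each, compute codeword c = mG in F_2^6, then tally its weight.
  m = 00 → c = 000000, weight = 0.
  m = 10 → c = 110111, weight = 5.
  m = 01 → c = 111100, weight = 4.
  m = 11 → c = 001011, weight = 3.
Tally weights:
  weight 0: 1 codewords.
  weight 3: 1 codewords.
  weight 4: 1 codewords.
  weight 5: 1 codewords.
Minimum distance d = smallest w > 0 with A_w > 0 = 3.
Sanity: Σ A_w = 4 = 2^2 = 4 ✓.


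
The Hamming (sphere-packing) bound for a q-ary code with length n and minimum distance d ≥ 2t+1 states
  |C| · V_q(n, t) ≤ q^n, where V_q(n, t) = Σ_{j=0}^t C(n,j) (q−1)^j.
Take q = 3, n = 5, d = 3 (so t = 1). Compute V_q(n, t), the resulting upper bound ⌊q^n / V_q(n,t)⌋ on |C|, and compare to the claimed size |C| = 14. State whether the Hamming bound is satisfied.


V_q(n, t) = 11, q^n = 243, Hamming bound = 22, |C| = 14 ≤ bound (satisfied).

Step 1: Compute V_q(n, t) = Σ_{j=0}^1 C(n, j) (q−1)^j.
  j = 0: C(5,0)·(2)^0 = 1·1 = 1.
  j = 1: C(5,1)·(2)^1 = 5·2 = 10.
  V_q(n, t) = 1 + 10 = 11.
Step 2: q^n = 3^5 = 243.
Step 3: Hamming bound ⌊q^n / V_q(n,t)⌋ = ⌊243/11⌋ = 22.
Step 4: Compare |C| = 14 to 22: satisfied.
The claimed |C| lies below the Hamming bound.


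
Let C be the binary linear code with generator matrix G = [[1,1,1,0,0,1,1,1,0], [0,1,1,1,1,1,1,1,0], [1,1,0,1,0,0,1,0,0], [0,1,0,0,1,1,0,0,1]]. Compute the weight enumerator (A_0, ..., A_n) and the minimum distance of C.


Weight distribution: A_0 = 1, A_3 = 3, A_4 = 3, A_5 = 4, A_6 = 4, A_7 = 1. Minimum distance d = 3.

Enumerate all 2^4 = 16 messages m ∈ F_2^4.
For each, compute codeword c = mG in F_2^9, then tally its weight.
  m = 0000 → c = 000000000, weight = 0.
  m = 1000 → c = 111001110, weight = 6.
  m = 0100 → c = 011111110, weight = 7.
  m = 1100 → c = 100110000, weight = 3.
  m = 0010 → c = 110100100, weight = 4.
  m = 1010 → c = 001101010, weight = 4.
  m = 0110 → c = 101011010, weight = 5.
  m = 1110 → c = 010010100, weight = 3.
  m = 0001 → c = 010011001, weight = 4.
  m = 1001 → c = 101010111, weight = 6.
  m = 0101 → c = 001100111, weight = 5.
  m = 1101 → c = 110101001, weight = 5.
  m = 0011 → c = 100111101, weight = 6.
  m = 1011 → c = 011110011, weight = 6.
  m = 0111 → c = 111000011, weight = 5.
  m = 1111 → c = 000001101, weight = 3.
Tally weights:
  weight 0: 1 codewords.
  weight 3: 3 codewords.
  weight 4: 3 codewords.
  weight 5: 4 codewords.
  weight 6: 4 codewords.
  weight 7: 1 codewords.
Minimum distance d = smallest w > 0 with A_w > 0 = 3.
Sanity: Σ A_w = 16 = 2^4 = 16 ✓.


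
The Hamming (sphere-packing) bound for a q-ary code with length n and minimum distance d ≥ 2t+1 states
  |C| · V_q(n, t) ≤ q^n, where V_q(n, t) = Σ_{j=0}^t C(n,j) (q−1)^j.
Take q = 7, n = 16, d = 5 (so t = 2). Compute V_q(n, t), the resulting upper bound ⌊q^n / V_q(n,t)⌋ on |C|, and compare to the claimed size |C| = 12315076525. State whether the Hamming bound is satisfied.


V_q(n, t) = 4417, q^n = 33232930569601, Hamming bound = 7523869270, |C| = 12315076525 > bound (violated).

Step 1: Compute V_q(n, t) = Σ_{j=0}^2 C(n, j) (q−1)^j.
  j = 0: C(16,0)·(6)^0 = 1·1 = 1.
  j = 1: C(16,1)·(6)^1 = 16·6 = 96.
  j = 2: C(16,2)·(6)^2 = 120·36 = 4320.
  V_q(n, t) = 1 + 96 + 4320 = 4417.
Step 2: q^n = 7^16 = 33232930569601.
Step 3: Hamming bound ⌊q^n / V_q(n,t)⌋ = ⌊33232930569601/4417⌋ = 7523869270.
Step 4: Compare |C| = 12315076525 to 7523869270: violated.
The claimed |C| lies above the Hamming bound, so no 7-ary code of length 16 with d ≥ 5 can have 12315076525 codewords.


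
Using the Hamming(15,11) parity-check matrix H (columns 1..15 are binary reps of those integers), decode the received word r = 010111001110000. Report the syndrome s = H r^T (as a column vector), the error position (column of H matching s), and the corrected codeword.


s = (1, 1, 0, 1)^T, error position = 13, corrected codeword c = 010111001110100

Compute s = H r^T mod 2 one row at a time:
  s_1 = 0 + 1 + 1 + 1 + 0 + 0 + 0 + 0 = 3 ≡ 1 (mod 2).
  s_2 = 1 + 1 + 1 + 0 + 0 + 0 + 0 + 0 = 3 ≡ 1 (mod 2).
  s_3 = 1 + 0 + 1 + 0 + 1 + 1 + 0 + 0 = 4 ≡ 0 (mod 2).
  s_4 = 0 + 0 + 1 + 0 + 1 + 1 + 0 + 0 = 3 ≡ 1 (mod 2).
s = (1, 1, 0, 1)^T — this equals column 13 of H (binary 1101), so error is at position 13.
Correct: flip bit 13 of r = 010111001110000 to get c = 010111001110100.


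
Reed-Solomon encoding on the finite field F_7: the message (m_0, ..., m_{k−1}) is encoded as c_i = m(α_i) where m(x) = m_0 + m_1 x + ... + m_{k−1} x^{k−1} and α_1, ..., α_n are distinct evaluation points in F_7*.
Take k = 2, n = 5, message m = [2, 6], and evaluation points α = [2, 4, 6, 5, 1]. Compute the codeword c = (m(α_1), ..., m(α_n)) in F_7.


c = [0, 5, 3, 4, 1]

Message polynomial: m(x) = 2 + 6·x (mod 7).
For each evaluation point α_i, compute m(α_i) mod 7:
  α_1 = 2: Horner steps 6 → 0, so m(2) = 0.
  α_2 = 4: Horner steps 6 → 5, so m(4) = 5.
  α_3 = 6: Horner steps 6 → 3, so m(6) = 3.
  α_4 = 5: Horner steps 6 → 4, so m(5) = 4.
  α_5 = 1: Horner steps 6 → 1, so m(1) = 1.
Codeword c = [0, 5, 3, 4, 1] ∈ F_7^5.


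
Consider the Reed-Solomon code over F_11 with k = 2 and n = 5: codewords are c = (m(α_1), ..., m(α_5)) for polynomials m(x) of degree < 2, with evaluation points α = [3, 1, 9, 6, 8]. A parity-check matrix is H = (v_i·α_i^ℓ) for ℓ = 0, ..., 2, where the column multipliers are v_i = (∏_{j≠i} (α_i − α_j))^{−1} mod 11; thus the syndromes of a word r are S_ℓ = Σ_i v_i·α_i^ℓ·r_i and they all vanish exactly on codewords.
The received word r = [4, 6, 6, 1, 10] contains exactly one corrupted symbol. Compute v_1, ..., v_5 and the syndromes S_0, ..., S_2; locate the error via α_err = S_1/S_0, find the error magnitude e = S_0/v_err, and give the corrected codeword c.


S = (8, 6, 10), error at position 3, error magnitude e = 8, c = [4, 6, 9, 1, 10].

Step 1: column multipliers v_i = (∏_{j≠i}(α_i − α_j))^{−1} mod 11.
  i = 1 (α = 3): (3−1)(3−9)(3−6)(3−8) = 2·(−6)·(−3)·(−5) = −180 ≡ 7, so v_1 = 7^{−1} = 8 (mod 11).
  i = 2 (α = 1): (1−3)(1−9)(1−6)(1−8) = (−2)·(−8)·(−5)·(−7) = 560 ≡ 10, so v_2 = 10^{−1} = 10 (mod 11).
  i = 3 (α = 9): (9−3)(9−1)(9−6)(9−8) = 6·8·3·1 = 144 ≡ 1, so v_3 = 1^{−1} = 1 (mod 11).
  i = 4 (α = 6): (6−3)(6−1)(6−9)(6−8) = 3·5·(−3)·(−2) = 90 ≡ 2, so v_4 = 2^{−1} = 6 (mod 11).
  i = 5 (α = 8): (8−3)(8−1)(8−9)(8−6) = 5·7·(−1)·2 = −70 ≡ 7, so v_5 = 7^{−1} = 8 (mod 11).
  v = [8, 10, 1, 6, 8].
Step 2: syndromes of r = [4, 6, 6, 1, 10] (all sums mod 11).
  S_0 = Σ v_i r_i = 8·4 + 10·6 + 1·6 + 6·1 + 8·10 = 184 ≡ 8.
  S_1 = Σ v_i α_i r_i = 8·3·4 + 10·1·6 + 1·9·6 + 6·6·1 + 8·8·10 = 886 ≡ 6.
  α_i^2 mod 11 = [9, 1, 4, 3, 9].
  S_2 = Σ v_i α_i^2 r_i = 8·9·4 + 10·1·6 + 1·4·6 + 6·3·1 + 8·9·10 = 1110 ≡ 10.
  S = (8, 6, 10) ≠ 0, so r is not a codeword (an error is present).
Step 3: locate the error. For a single error e at position i, S_ℓ = v_i·e·α_i^ℓ, so α_err = S_1/S_0.
  S_0^{−1} = 8^{−1} = 7 (mod 11), so α_err = 6·7 = 42 ≡ 9 = α_3. Error position i = 3.
  Consistency check: S_2/S_1 = 10·2 = 20 ≡ 9 = α_err ✓ (single-error assumption holds).
Step 4: error magnitude e = S_0/v_3 = S_0·∏_{j≠3}(α_3 − α_j) = 8·1 = 8 ≡ 8 (mod 11).
Step 5: correct position 3: c_3 = r_3 − e = 6 − 8 ≡ 9 (mod 11). Hence c = [4, 6, 9, 1, 10].
  Check: interpolating c through the α_i gives m(x) = 7 + 10·x (degree < 2) with m(α_i) = c_i for every i, so c is indeed a codeword.


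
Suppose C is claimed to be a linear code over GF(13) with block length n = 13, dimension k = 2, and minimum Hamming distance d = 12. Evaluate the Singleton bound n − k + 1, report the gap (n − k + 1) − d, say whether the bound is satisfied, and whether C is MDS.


Singleton RHS = n − k + 1 = 12, slack = 0, bound satisfied, MDS.

Singleton bound: d ≤ n − k + 1.
Here n = 13, k = 2, so n − k + 1 = 12.
Given d = 12, check d ≤ 12: YES.
Slack = (n − k + 1) − d = 0.
The code is MDS (slack = 0).
Description: the claimed parameters are [13, 2, 12]_13; such a code would be MDS (meets Singleton bound).


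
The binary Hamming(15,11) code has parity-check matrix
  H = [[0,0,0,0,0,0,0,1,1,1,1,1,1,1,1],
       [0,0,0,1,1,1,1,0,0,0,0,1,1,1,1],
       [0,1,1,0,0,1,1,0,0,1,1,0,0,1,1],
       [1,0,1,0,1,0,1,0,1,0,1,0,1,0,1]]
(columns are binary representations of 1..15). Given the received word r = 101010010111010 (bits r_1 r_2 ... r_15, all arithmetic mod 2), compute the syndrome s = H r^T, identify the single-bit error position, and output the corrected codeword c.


s = (1, 1, 0, 0)^T, error position = 12, corrected codeword c = 101010010110010

Compute s = H r^T mod 2 one row at a time:
  s_1 = 1 + 0 + 1 + 1 + 1 + 0 + 1 + 0 = 5 ≡ 1 (mod 2).
  s_2 = 0 + 1 + 0 + 0 + 1 + 0 + 1 + 0 = 3 ≡ 1 (mod 2).
  s_3 = 0 + 1 + 0 + 0 + 1 + 1 + 1 + 0 = 4 ≡ 0 (mod 2).
  s_4 = 1 + 1 + 1 + 0 + 0 + 1 + 0 + 0 = 4 ≡ 0 (mod 2).
s = (1, 1, 0, 0)^T — this equals column 12 of H (binary 1100), so error is at position 12.
Correct: flip bit 12 of r = 101010010111010 to get c = 101010010110010.


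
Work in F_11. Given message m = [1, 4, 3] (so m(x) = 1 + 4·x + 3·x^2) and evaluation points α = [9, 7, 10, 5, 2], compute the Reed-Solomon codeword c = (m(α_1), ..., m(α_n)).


c = [5, 0, 0, 8, 10]

Message polynomial: m(x) = 1 + 4·x + 3·x^2 (mod 11).
For each evaluation point α_i, compute m(α_i) mod 11:
  α_1 = 9: Horner steps 3 → 9 → 5, so m(9) = 5.
  α_2 = 7: Horner steps 3 → 3 → 0, so m(7) = 0.
  α_3 = 10: Horner steps 3 → 1 → 0, so m(10) = 0.
  α_4 = 5: Horner steps 3 → 8 → 8, so m(5) = 8.
  α_5 = 2: Horner steps 3 → 10 → 10, so m(2) = 10.
Codeword c = [5, 0, 0, 8, 10] ∈ F_11^5.


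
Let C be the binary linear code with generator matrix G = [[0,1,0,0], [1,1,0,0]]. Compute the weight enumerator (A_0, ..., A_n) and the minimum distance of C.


Weight distribution: A_0 = 1, A_1 = 2, A_2 = 1. Minimum distance d = 1.

Enumerate all 2^2 = 4 messages m ∈ F_2^2.
For each, compute codeword c = mG in F_2^4, then tally its weight.
  m = 00 → c = 0000, weight = 0.
  m = 10 → c = 0100, weight = 1.
  m = 01 → c = 1100, weight = 2.
  m = 11 → c = 1000, weight = 1.
Tally weights:
  weight 0: 1 codewords.
  weight 1: 2 codewords.
  weight 2: 1 codewords.
Minimum distance d = smallest w > 0 with A_w > 0 = 1.
Sanity: Σ A_w = 4 = 2^2 = 4 ✓.


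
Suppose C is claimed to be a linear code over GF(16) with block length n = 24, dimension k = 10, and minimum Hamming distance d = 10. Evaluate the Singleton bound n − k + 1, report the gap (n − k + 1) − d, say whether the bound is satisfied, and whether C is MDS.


Singleton RHS = n − k + 1 = 15, slack = 5, bound satisfied, not MDS.

Singleton bound: d ≤ n − k + 1.
Here n = 24, k = 10, so n − k + 1 = 15.
Given d = 10, check d ≤ 15: YES.
Slack = (n − k + 1) − d = 5.
The code is NOT MDS (slack = 5 > 0).
Description: the claimed parameters are [24, 10, 10]_16; such a code would be non-MDS.


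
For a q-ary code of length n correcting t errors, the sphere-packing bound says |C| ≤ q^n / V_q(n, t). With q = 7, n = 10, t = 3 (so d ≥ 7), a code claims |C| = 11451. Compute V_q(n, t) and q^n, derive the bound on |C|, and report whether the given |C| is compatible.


V_q(n, t) = 27601, q^n = 282475249, Hamming bound = 10234, |C| = 11451 > bound (violated).

Step 1: Compute V_q(n, t) = Σ_{j=0}^3 C(n, j) (q−1)^j.
  j = 0: C(10,0)·(6)^0 = 1·1 = 1.
  j = 1: C(10,1)·(6)^1 = 10·6 = 60.
  j = 2: C(10,2)·(6)^2 = 45·36 = 1620.
  j = 3: C(10,3)·(6)^3 = 120·216 = 25920.
  V_q(n, t) = 1 + 60 + 1620 + 25920 = 27601.
Step 2: q^n = 7^10 = 282475249.
Step 3: Hamming bound ⌊q^n / V_q(n,t)⌋ = ⌊282475249/27601⌋ = 10234.
Step 4: Compare |C| = 11451 to 10234: violated.
The claimed |C| lies above the Hamming bound, so no 7-ary code of length 10 with d ≥ 7 can have 11451 codewords.


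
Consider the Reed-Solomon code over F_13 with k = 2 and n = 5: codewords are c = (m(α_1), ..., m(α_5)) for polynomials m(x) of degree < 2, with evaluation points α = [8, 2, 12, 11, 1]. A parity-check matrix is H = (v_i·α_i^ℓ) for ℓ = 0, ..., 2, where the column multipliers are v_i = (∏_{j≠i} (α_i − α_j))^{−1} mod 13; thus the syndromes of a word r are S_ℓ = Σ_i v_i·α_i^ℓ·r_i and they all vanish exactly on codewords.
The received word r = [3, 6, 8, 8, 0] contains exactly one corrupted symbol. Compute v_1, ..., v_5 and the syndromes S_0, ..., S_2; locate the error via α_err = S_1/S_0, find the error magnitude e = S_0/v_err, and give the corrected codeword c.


S = (3, 10, 3), error at position 3, error magnitude e = 7, c = [3, 6, 1, 8, 0].

Step 1: column multipliers v_i = (∏_{j≠i}(α_i − α_j))^{−1} mod 13.
  i = 1 (α = 8): (8−2)(8−12)(8−11)(8−1) = 6·(−4)·(−3)·7 = 504 ≡ 10, so v_1 = 10^{−1} = 4 (mod 13).
  i = 2 (α = 2): (2−8)(2−12)(2−11)(2−1) = (−6)·(−10)·(−9)·1 = −540 ≡ 6, so v_2 = 6^{−1} = 11 (mod 13).
  i = 3 (α = 12): (12−8)(12−2)(12−11)(12−1) = 4·10·1·11 = 440 ≡ 11, so v_3 = 11^{−1} = 6 (mod 13).
  i = 4 (α = 11): (11−8)(11−2)(11−12)(11−1) = 3·9·(−1)·10 = −270 ≡ 3, so v_4 = 3^{−1} = 9 (mod 13).
  i = 5 (α = 1): (1−8)(1−2)(1−12)(1−11) = (−7)·(−1)·(−11)·(−10) = 770 ≡ 3, so v_5 = 3^{−1} = 9 (mod 13).
  v = [4, 11, 6, 9, 9].
Step 2: syndromes of r = [3, 6, 8, 8, 0] (all sums mod 13).
  S_0 = Σ v_i r_i = 4·3 + 11·6 + 6·8 + 9·8 + 9·0 = 198 ≡ 3.
  S_1 = Σ v_i α_i r_i = 4·8·3 + 11·2·6 + 6·12·8 + 9·11·8 + 9·1·0 = 1596 ≡ 10.
  α_i^2 mod 13 = [12, 4, 1, 4, 1].
  S_2 = Σ v_i α_i^2 r_i = 4·12·3 + 11·4·6 + 6·1·8 + 9·4·8 + 9·1·0 = 744 ≡ 3.
  S = (3, 10, 3) ≠ 0, so r is not a codeword (an error is present).
Step 3: locate the error. For a single error e at position i, S_ℓ = v_i·e·α_i^ℓ, so α_err = S_1/S_0.
  S_0^{−1} = 3^{−1} = 9 (mod 13), so α_err = 10·9 = 90 ≡ 12 = α_3. Error position i = 3.
  Consistency check: S_2/S_1 = 3·4 = 12 ≡ 12 = α_err ✓ (single-error assumption holds).
Step 4: error magnitude e = S_0/v_3 = S_0·∏_{j≠3}(α_3 − α_j) = 3·11 = 33 ≡ 7 (mod 13).
Step 5: correct position 3: c_3 = r_3 − e = 8 − 7 ≡ 1 (mod 13). Hence c = [3, 6, 1, 8, 0].
  Check: interpolating c through the α_i gives m(x) = 7 + 6·x (degree < 2) with m(α_i) = c_i for every i, so c is indeed a codeword.


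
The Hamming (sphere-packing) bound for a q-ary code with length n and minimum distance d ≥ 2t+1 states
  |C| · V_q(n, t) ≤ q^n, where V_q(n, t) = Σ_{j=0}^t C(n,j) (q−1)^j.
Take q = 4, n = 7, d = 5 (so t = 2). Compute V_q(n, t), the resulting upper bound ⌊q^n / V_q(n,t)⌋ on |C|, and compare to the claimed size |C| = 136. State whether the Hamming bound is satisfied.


V_q(n, t) = 211, q^n = 16384, Hamming bound = 77, |C| = 136 > bound (violated).

Step 1: Compute V_q(n, t) = Σ_{j=0}^2 C(n, j) (q−1)^j.
  j = 0: C(7,0)·(3)^0 = 1·1 = 1.
  j = 1: C(7,1)·(3)^1 = 7·3 = 21.
  j = 2: C(7,2)·(3)^2 = 21·9 = 189.
  V_q(n, t) = 1 + 21 + 189 = 211.
Step 2: q^n = 4^7 = 16384.
Step 3: Hamming bound ⌊q^n / V_q(n,t)⌋ = ⌊16384/211⌋ = 77.
Step 4: Compare |C| = 136 to 77: violated.
The claimed |C| lies above the Hamming bound, so no 4-ary code of length 7 with d ≥ 5 can have 136 codewords.


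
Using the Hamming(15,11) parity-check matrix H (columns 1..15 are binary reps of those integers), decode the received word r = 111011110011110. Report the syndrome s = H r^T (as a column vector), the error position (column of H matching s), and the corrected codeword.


s = (1, 0, 0, 0)^T, error position = 8, corrected codeword c = 111011100011110

Compute s = H r^T mod 2 one row at a time:
  s_1 = 1 + 0 + 0 + 1 + 1 + 1 + 1 + 0 = 5 ≡ 1 (mod 2).
  s_2 = 0 + 1 + 1 + 1 + 1 + 1 + 1 + 0 = 6 ≡ 0 (mod 2).
  s_3 = 1 + 1 + 1 + 1 + 0 + 1 + 1 + 0 = 6 ≡ 0 (mod 2).
  s_4 = 1 + 1 + 1 + 1 + 0 + 1 + 1 + 0 = 6 ≡ 0 (mod 2).
s = (1, 0, 0, 0)^T — this equals column 8 of H (binary 1000), so error is at position 8.
Correct: flip bit 8 of r = 111011110011110 to get c = 111011100011110.


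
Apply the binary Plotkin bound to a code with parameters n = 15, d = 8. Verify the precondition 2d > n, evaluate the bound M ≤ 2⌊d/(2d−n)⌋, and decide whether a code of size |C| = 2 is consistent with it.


Plotkin bound M ≤ 16; given |C| = 2 ≤ bound (satisfied).

Check applicability: 2d = 16, n = 15.
2d − n = 1 > 0, so Plotkin applies.
Compute d/(2d−n) = 8/1 ≈ 8.0000.
⌊d/(2d−n)⌋ = 8.
Plotkin bound: M ≤ 2·8 = 16.
Given |C| = 2, check: satisfied.
This |C| is below the Plotkin bound.


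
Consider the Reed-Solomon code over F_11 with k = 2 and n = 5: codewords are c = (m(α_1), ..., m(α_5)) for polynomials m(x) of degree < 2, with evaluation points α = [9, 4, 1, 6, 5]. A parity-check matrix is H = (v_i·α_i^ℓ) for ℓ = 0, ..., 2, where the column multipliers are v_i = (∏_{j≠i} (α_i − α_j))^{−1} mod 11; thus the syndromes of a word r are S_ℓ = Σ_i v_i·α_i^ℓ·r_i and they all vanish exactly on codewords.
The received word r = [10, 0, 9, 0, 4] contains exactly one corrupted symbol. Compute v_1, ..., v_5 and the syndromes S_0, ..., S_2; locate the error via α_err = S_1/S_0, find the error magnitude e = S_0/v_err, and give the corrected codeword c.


S = (1, 4, 5), error at position 2, error magnitude e = 3, c = [10, 8, 9, 0, 4].

Step 1: column multipliers v_i = (∏_{j≠i}(α_i − α_j))^{−1} mod 11.
  i = 1 (α = 9): (9−4)(9−1)(9−6)(9−5) = 5·8·3·4 = 480 ≡ 7, so v_1 = 7^{−1} = 8 (mod 11).
  i = 2 (α = 4): (4−9)(4−1)(4−6)(4−5) = (−5)·3·(−2)·(−1) = −30 ≡ 3, so v_2 = 3^{−1} = 4 (mod 11).
  i = 3 (α = 1): (1−9)(1−4)(1−6)(1−5) = (−8)·(−3)·(−5)·(−4) = 480 ≡ 7, so v_3 = 7^{−1} = 8 (mod 11).
  i = 4 (α = 6): (6−9)(6−4)(6−1)(6−5) = (−3)·2·5·1 = −30 ≡ 3, so v_4 = 3^{−1} = 4 (mod 11).
  i = 5 (α = 5): (5−9)(5−4)(5−1)(5−6) = (−4)·1·4·(−1) = 16 ≡ 5, so v_5 = 5^{−1} = 9 (mod 11).
  v = [8, 4, 8, 4, 9].
Step 2: syndromes of r = [10, 0, 9, 0, 4] (all sums mod 11).
  S_0 = Σ v_i r_i = 8·10 + 4·0 + 8·9 + 4·0 + 9·4 = 188 ≡ 1.
  S_1 = Σ v_i α_i r_i = 8·9·10 + 4·4·0 + 8·1·9 + 4·6·0 + 9·5·4 = 972 ≡ 4.
  α_i^2 mod 11 = [4, 5, 1, 3, 3].
  S_2 = Σ v_i α_i^2 r_i = 8·4·10 + 4·5·0 + 8·1·9 + 4·3·0 + 9·3·4 = 500 ≡ 5.
  S = (1, 4, 5) ≠ 0, so r is not a codeword (an error is present).
Step 3: locate the error. For a single error e at position i, S_ℓ = v_i·e·α_i^ℓ, so α_err = S_1/S_0.
  S_0^{−1} = 1^{−1} = 1 (mod 11), so α_err = 4·1 = 4 ≡ 4 = α_2. Error position i = 2.
  Consistency check: S_2/S_1 = 5·3 = 15 ≡ 4 = α_err ✓ (single-error assumption holds).
Step 4: error magnitude e = S_0/v_2 = S_0·∏_{j≠2}(α_2 − α_j) = 1·3 = 3 ≡ 3 (mod 11).
Step 5: correct position 2: c_2 = r_2 − e = 0 − 3 ≡ 8 (mod 11). Hence c = [10, 8, 9, 0, 4].
  Check: interpolating c through the α_i gives m(x) = 2 + 7·x (degree < 2) with m(α_i) = c_i for every i, so c is indeed a codeword.


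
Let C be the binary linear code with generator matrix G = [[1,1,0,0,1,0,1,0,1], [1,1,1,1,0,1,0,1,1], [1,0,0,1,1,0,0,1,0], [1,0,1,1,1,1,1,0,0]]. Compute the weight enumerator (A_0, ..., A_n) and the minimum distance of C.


Weight distribution: A_0 = 1, A_2 = 2, A_4 = 3, A_5 = 6, A_6 = 2, A_7 = 2. Minimum distance d = 2.

Enumerate all 2^4 = 16 messages m ∈ F_2^4.
For each, compute codeword c = mG in F_2^9, then tally its weight.
  m = 0000 → c = 000000000, weight = 0.
  m = 1000 → c = 110010101, weight = 5.
  m = 0100 → c = 111101011, weight = 7.
  m = 1100 → c = 001111110, weight = 6.
  m = 0010 → c = 100110010, weight = 4.
  m = 1010 → c = 010100111, weight = 5.
  m = 0110 → c = 011011001, weight = 5.
  m = 1110 → c = 101001100, weight = 4.
  m = 0001 → c = 101111100, weight = 6.
  m = 1001 → c = 011101001, weight = 5.
  m = 0101 → c = 010010111, weight = 5.
  m = 1101 → c = 100000010, weight = 2.
  m = 0011 → c = 001001110, weight = 4.
  m = 1011 → c = 111011011, weight = 7.
  m = 0111 → c = 110100101, weight = 5.
  m = 1111 → c = 000110000, weight = 2.
Tally weights:
  weight 0: 1 codewords.
  weight 2: 2 codewords.
  weight 4: 3 codewords.
  weight 5: 6 codewords.
  weight 6: 2 codewords.
  weight 7: 2 codewords.
Minimum distance d = smallest w > 0 with A_w > 0 = 2.
Sanity: Σ A_w = 16 = 2^4 = 16 ✓.


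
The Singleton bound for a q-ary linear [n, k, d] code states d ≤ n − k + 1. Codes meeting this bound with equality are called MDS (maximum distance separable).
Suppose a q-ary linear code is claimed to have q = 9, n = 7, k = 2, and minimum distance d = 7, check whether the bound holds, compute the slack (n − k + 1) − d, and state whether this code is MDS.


Singleton RHS = n − k + 1 = 6, slack = -1, bound violated (no such code; not MDS).

Singleton bound: d ≤ n − k + 1.
Here n = 7, k = 2, so n − k + 1 = 6.
Given d = 7, check d ≤ 6: NO.
Slack = (n − k + 1) − d = -1.
The slack is negative: d = 7 exceeds n − k + 1 = 6 by 1, so the Singleton bound is violated and no linear [7, 2, 7]_9 code can exist. In particular it is not MDS (MDS requires d = n − k + 1 exactly).
Description: the claimed parameters are [7, 2, 7]_9; such a code would be impossible (violates the Singleton bound).


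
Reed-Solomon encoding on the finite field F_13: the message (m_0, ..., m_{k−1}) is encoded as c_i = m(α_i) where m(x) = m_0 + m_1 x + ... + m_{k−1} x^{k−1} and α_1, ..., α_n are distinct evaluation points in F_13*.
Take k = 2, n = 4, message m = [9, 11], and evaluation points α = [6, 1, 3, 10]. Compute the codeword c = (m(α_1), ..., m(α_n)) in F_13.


c = [10, 7, 3, 2]

Message polynomial: m(x) = 9 + 11·x (mod 13).
For each evaluation point α_i, compute m(α_i) mod 13:
  α_1 = 6: Horner steps 11 → 10, so m(6) = 10.
  α_2 = 1: Horner steps 11 → 7, so m(1) = 7.
  α_3 = 3: Horner steps 11 → 3, so m(3) = 3.
  α_4 = 10: Horner steps 11 → 2, so m(10) = 2.
Codeword c = [10, 7, 3, 2] ∈ F_13^4.


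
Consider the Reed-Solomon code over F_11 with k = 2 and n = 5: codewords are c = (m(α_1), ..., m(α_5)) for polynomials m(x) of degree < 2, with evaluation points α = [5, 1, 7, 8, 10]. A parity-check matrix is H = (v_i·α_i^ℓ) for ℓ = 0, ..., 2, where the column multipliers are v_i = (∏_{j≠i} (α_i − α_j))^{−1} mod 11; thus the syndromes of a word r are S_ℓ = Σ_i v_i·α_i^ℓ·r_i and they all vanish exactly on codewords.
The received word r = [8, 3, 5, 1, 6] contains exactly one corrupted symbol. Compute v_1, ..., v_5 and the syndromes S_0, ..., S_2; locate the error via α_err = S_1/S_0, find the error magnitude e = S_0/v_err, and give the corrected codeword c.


S = (7, 1, 8), error at position 4, error magnitude e = 3, c = [8, 3, 5, 9, 6].

Step 1: column multipliers v_i = (∏_{j≠i}(α_i − α_j))^{−1} mod 11.
  i = 1 (α = 5): (5−1)(5−7)(5−8)(5−10) = 4·(−2)·(−3)·(−5) = −120 ≡ 1, so v_1 = 1^{−1} = 1 (mod 11).
  i = 2 (α = 1): (1−5)(1−7)(1−8)(1−10) = (−4)·(−6)·(−7)·(−9) = 1512 ≡ 5, so v_2 = 5^{−1} = 9 (mod 11).
  i = 3 (α = 7): (7−5)(7−1)(7−8)(7−10) = 2·6·(−1)·(−3) = 36 ≡ 3, so v_3 = 3^{−1} = 4 (mod 11).
  i = 4 (α = 8): (8−5)(8−1)(8−7)(8−10) = 3·7·1·(−2) = −42 ≡ 2, so v_4 = 2^{−1} = 6 (mod 11).
  i = 5 (α = 10): (10−5)(10−1)(10−7)(10−8) = 5·9·3·2 = 270 ≡ 6, so v_5 = 6^{−1} = 2 (mod 11).
  v = [1, 9, 4, 6, 2].
Step 2: syndromes of r = [8, 3, 5, 1, 6] (all sums mod 11).
  S_0 = Σ v_i r_i = 1·8 + 9·3 + 4·5 + 6·1 + 2·6 = 73 ≡ 7.
  S_1 = Σ v_i α_i r_i = 1·5·8 + 9·1·3 + 4·7·5 + 6·8·1 + 2·10·6 = 375 ≡ 1.
  α_i^2 mod 11 = [3, 1, 5, 9, 1].
  S_2 = Σ v_i α_i^2 r_i = 1·3·8 + 9·1·3 + 4·5·5 + 6·9·1 + 2·1·6 = 217 ≡ 8.
  S = (7, 1, 8) ≠ 0, so r is not a codeword (an error is present).
Step 3: locate the error. For a single error e at position i, S_ℓ = v_i·e·α_i^ℓ, so α_err = S_1/S_0.
  S_0^{−1} = 7^{−1} = 8 (mod 11), so α_err = 1·8 = 8 ≡ 8 = α_4. Error position i = 4.
  Consistency check: S_2/S_1 = 8·1 = 8 ≡ 8 = α_err ✓ (single-error assumption holds).
Step 4: error magnitude e = S_0/v_4 = S_0·∏_{j≠4}(α_4 − α_j) = 7·2 = 14 ≡ 3 (mod 11).
Step 5: correct position 4: c_4 = r_4 − e = 1 − 3 ≡ 9 (mod 11). Hence c = [8, 3, 5, 9, 6].
  Check: interpolating c through the α_i gives m(x) = 10 + 4·x (degree < 2) with m(α_i) = c_i for every i, so c is indeed a codeword.


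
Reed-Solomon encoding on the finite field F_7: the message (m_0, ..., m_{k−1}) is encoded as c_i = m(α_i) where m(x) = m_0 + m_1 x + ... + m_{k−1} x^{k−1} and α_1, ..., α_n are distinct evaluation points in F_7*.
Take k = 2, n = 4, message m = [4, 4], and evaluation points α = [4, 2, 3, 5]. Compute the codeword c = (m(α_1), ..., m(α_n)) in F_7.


c = [6, 5, 2, 3]

Message polynomial: m(x) = 4 + 4·x (mod 7).
For each evaluation point α_i, compute m(α_i) mod 7:
  α_1 = 4: Horner steps 4 → 6, so m(4) = 6.
  α_2 = 2: Horner steps 4 → 5, so m(2) = 5.
  α_3 = 3: Horner steps 4 → 2, so m(3) = 2.
  α_4 = 5: Horner steps 4 → 3, so m(5) = 3.
Codeword c = [6, 5, 2, 3] ∈ F_7^4.


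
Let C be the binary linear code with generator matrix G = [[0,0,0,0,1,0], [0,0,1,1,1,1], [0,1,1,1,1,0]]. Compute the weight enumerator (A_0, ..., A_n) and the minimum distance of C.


Weight distribution: A_0 = 1, A_1 = 1, A_2 = 1, A_3 = 3, A_4 = 2. Minimum distance d = 1.

Enumerate all 2^3 = 8 messages m ∈ F_2^3.
For each, compute codeword c = mG in F_2^6, then tally its weight.
  m = 000 → c = 000000, weight = 0.
  m = 100 → c = 000010, weight = 1.
  m = 010 → c = 001111, weight = 4.
  m = 110 → c = 001101, weight = 3.
  m = 001 → c = 011110, weight = 4.
  m = 101 → c = 011100, weight = 3.
  m = 011 → c = 010001, weight = 2.
  m = 111 → c = 010011, weight = 3.
Tally weights:
  weight 0: 1 codewords.
  weight 1: 1 codewords.
  weight 2: 1 codewords.
  weight 3: 3 codewords.
  weight 4: 2 codewords.
Minimum distance d = smallest w > 0 with A_w > 0 = 1.
Sanity: Σ A_w = 8 = 2^3 = 8 ✓.


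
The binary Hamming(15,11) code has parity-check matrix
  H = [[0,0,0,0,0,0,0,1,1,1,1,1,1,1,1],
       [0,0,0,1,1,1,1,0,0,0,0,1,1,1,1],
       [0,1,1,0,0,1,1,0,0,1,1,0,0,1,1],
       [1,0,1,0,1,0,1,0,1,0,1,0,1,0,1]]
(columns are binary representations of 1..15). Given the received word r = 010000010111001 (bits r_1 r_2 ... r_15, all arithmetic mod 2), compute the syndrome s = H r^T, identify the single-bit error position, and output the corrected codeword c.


s = (1, 0, 0, 0)^T, error position = 8, corrected codeword c = 010000000111001

Compute s = H r^T mod 2 one row at a time:
  s_1 = 1 + 0 + 1 + 1 + 1 + 0 + 0 + 1 = 5 ≡ 1 (mod 2).
  s_2 = 0 + 0 + 0 + 0 + 1 + 0 + 0 + 1 = 2 ≡ 0 (mod 2).
  s_3 = 1 + 0 + 0 + 0 + 1 + 1 + 0 + 1 = 4 ≡ 0 (mod 2).
  s_4 = 0 + 0 + 0 + 0 + 0 + 1 + 0 + 1 = 2 ≡ 0 (mod 2).
s = (1, 0, 0, 0)^T — this equals column 8 of H (binary 1000), so error is at position 8.
Correct: flip bit 8 of r = 010000010111001 to get c = 010000000111001.


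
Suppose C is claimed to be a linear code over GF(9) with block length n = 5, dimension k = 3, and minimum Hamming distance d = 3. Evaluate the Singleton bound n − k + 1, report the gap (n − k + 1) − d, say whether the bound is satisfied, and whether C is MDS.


Singleton RHS = n − k + 1 = 3, slack = 0, bound satisfied, MDS.

Singleton bound: d ≤ n − k + 1.
Here n = 5, k = 3, so n − k + 1 = 3.
Given d = 3, check d ≤ 3: YES.
Slack = (n − k + 1) − d = 0.
The code is MDS (slack = 0).
Description: the claimed parameters are [5, 3, 3]_9; such a code would be MDS (meets Singleton bound).


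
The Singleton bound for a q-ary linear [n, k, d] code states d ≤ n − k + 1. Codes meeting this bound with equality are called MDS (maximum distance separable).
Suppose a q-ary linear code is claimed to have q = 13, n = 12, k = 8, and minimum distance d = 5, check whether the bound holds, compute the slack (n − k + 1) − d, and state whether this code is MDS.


Singleton RHS = n − k + 1 = 5, slack = 0, bound satisfied, MDS.

Singleton bound: d ≤ n − k + 1.
Here n = 12, k = 8, so n − k + 1 = 5.
Given d = 5, check d ≤ 5: YES.
Slack = (n − k + 1) − d = 0.
The code is MDS (slack = 0).
Description: the claimed parameters are [12, 8, 5]_13; such a code would be MDS (meets Singleton bound).


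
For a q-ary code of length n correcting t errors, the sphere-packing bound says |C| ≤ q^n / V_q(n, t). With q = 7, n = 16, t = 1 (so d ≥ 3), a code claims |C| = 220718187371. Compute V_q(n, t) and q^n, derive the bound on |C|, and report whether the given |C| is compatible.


V_q(n, t) = 97, q^n = 33232930569601, Hamming bound = 342607531645, |C| = 220718187371 ≤ bound (satisfied).

Step 1: Compute V_q(n, t) = Σ_{j=0}^1 C(n, j) (q−1)^j.
  j = 0: C(16,0)·(6)^0 = 1·1 = 1.
  j = 1: C(16,1)·(6)^1 = 16·6 = 96.
  V_q(n, t) = 1 + 96 = 97.
Step 2: q^n = 7^16 = 33232930569601.
Step 3: Hamming bound ⌊q^n / V_q(n,t)⌋ = ⌊33232930569601/97⌋ = 342607531645.
Step 4: Compare |C| = 220718187371 to 342607531645: satisfied.
The claimed |C| lies below the Hamming bound.


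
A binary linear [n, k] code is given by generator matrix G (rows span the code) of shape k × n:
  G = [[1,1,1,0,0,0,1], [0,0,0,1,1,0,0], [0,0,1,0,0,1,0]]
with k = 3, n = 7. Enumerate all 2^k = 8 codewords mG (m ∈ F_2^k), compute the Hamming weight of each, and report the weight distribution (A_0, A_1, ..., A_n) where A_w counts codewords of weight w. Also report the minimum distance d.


Weight distribution: A_0 = 1, A_2 = 2, A_4 = 3, A_6 = 2. Minimum distance d = 2.

Enumerate all 2^3 = 8 messages m ∈ F_2^3.
For each, compute codeword c = mG in F_2^7, then tally its weight.
  m = 000 → c = 0000000, weight = 0.
  m = 100 → c = 1110001, weight = 4.
  m = 010 → c = 0001100, weight = 2.
  m = 110 → c = 1111101, weight = 6.
  m = 001 → c = 0010010, weight = 2.
  m = 101 → c = 1100011, weight = 4.
  m = 011 → c = 0011110, weight = 4.
  m = 111 → c = 1101111, weight = 6.
Tally weights:
  weight 0: 1 codewords.
  weight 2: 2 codewords.
  weight 4: 3 codewords.
  weight 6: 2 codewords.
Minimum distance d = smallest w > 0 with A_w > 0 = 2.
Sanity: Σ A_w = 8 = 2^3 = 8 ✓.


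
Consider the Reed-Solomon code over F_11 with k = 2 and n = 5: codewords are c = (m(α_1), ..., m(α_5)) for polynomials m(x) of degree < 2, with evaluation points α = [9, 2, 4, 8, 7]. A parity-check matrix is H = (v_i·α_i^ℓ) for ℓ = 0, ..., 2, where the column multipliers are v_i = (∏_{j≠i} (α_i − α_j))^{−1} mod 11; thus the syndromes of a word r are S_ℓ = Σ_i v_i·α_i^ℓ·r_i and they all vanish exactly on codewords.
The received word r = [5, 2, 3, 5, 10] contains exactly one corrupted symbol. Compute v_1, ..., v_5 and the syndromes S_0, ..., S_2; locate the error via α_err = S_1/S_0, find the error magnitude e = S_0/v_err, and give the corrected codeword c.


S = (4, 3, 5), error at position 1, error magnitude e = 5, c = [0, 2, 3, 5, 10].

Step 1: column multipliers v_i = (∏_{j≠i}(α_i − α_j))^{−1} mod 11.
  i = 1 (α = 9): (9−2)(9−4)(9−8)(9−7) = 7·5·1·2 = 70 ≡ 4, so v_1 = 4^{−1} = 3 (mod 11).
  i = 2 (α = 2): (2−9)(2−4)(2−8)(2−7) = (−7)·(−2)·(−6)·(−5) = 420 ≡ 2, so v_2 = 2^{−1} = 6 (mod 11).
  i = 3 (α = 4): (4−9)(4−2)(4−8)(4−7) = (−5)·2·(−4)·(−3) = −120 ≡ 1, so v_3 = 1^{−1} = 1 (mod 11).
  i = 4 (α = 8): (8−9)(8−2)(8−4)(8−7) = (−1)·6·4·1 = −24 ≡ 9, so v_4 = 9^{−1} = 5 (mod 11).
  i = 5 (α = 7): (7−9)(7−2)(7−4)(7−8) = (−2)·5·3·(−1) = 30 ≡ 8, so v_5 = 8^{−1} = 7 (mod 11).
  v = [3, 6, 1, 5, 7].
Step 2: syndromes of r = [5, 2, 3, 5, 10] (all sums mod 11).
  S_0 = Σ v_i r_i = 3·5 + 6·2 + 1·3 + 5·5 + 7·10 = 125 ≡ 4.
  S_1 = Σ v_i α_i r_i = 3·9·5 + 6·2·2 + 1·4·3 + 5·8·5 + 7·7·10 = 861 ≡ 3.
  α_i^2 mod 11 = [4, 4, 5, 9, 5].
  S_2 = Σ v_i α_i^2 r_i = 3·4·5 + 6·4·2 + 1·5·3 + 5·9·5 + 7·5·10 = 698 ≡ 5.
  S = (4, 3, 5) ≠ 0, so r is not a codeword (an error is present).
Step 3: locate the error. For a single error e at position i, S_ℓ = v_i·e·α_i^ℓ, so α_err = S_1/S_0.
  S_0^{−1} = 4^{−1} = 3 (mod 11), so α_err = 3·3 = 9 ≡ 9 = α_1. Error position i = 1.
  Consistency check: S_2/S_1 = 5·4 = 20 ≡ 9 = α_err ✓ (single-error assumption holds).
Step 4: error magnitude e = S_0/v_1 = S_0·∏_{j≠1}(α_1 − α_j) = 4·4 = 16 ≡ 5 (mod 11).
Step 5: correct position 1: c_1 = r_1 − e = 5 − 5 ≡ 0 (mod 11). Hence c = [0, 2, 3, 5, 10].
  Check: interpolating c through the α_i gives m(x) = 1 + 6·x (degree < 2) with m(α_i) = c_i for every i, so c is indeed a codeword.


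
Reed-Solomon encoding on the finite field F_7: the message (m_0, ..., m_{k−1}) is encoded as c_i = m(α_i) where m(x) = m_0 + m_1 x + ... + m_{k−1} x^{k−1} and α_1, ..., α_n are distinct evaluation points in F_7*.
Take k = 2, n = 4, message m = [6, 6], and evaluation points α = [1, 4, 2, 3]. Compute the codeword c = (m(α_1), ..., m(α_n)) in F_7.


c = [5, 2, 4, 3]

Message polynomial: m(x) = 6 + 6·x (mod 7).
For each evaluation point α_i, compute m(α_i) mod 7:
  α_1 = 1: Horner steps 6 → 5, so m(1) = 5.
  α_2 = 4: Horner steps 6 → 2, so m(4) = 2.
  α_3 = 2: Horner steps 6 → 4, so m(2) = 4.
  α_4 = 3: Horner steps 6 → 3, so m(3) = 3.
Codeword c = [5, 2, 4, 3] ∈ F_7^4.


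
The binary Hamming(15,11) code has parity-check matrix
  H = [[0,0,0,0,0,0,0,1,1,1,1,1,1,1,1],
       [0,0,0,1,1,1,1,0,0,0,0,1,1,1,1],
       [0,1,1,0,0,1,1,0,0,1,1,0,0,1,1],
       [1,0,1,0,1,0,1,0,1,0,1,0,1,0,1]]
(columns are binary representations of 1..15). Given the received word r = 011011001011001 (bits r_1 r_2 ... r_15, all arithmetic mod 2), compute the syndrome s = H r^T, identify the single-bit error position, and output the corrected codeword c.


s = (0, 0, 1, 1)^T, error position = 3, corrected codeword c = 010011001011001

Compute s = H r^T mod 2 one row at a time:
  s_1 = 0 + 1 + 0 + 1 + 1 + 0 + 0 + 1 = 4 ≡ 0 (mod 2).
  s_2 = 0 + 1 + 1 + 0 + 1 + 0 + 0 + 1 = 4 ≡ 0 (mod 2).
  s_3 = 1 + 1 + 1 + 0 + 0 + 1 + 0 + 1 = 5 ≡ 1 (mod 2).
  s_4 = 0 + 1 + 1 + 0 + 1 + 1 + 0 + 1 = 5 ≡ 1 (mod 2).
s = (0, 0, 1, 1)^T — this equals column 3 of H (binary 0011), so error is at position 3.
Correct: flip bit 3 of r = 011011001011001 to get c = 010011001011001.


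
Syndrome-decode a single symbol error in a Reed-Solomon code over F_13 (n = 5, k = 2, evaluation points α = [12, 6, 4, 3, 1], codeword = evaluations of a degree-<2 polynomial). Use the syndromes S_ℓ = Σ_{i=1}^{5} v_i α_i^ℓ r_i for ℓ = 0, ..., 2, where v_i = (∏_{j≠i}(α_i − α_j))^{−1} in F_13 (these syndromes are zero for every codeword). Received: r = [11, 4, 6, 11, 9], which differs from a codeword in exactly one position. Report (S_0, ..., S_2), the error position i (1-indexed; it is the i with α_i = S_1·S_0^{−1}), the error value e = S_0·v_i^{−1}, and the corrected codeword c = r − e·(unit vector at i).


S = (11, 7, 8), error at position 4, error magnitude e = 4, c = [11, 4, 6, 7, 9].

Step 1: column multipliers v_i = (∏_{j≠i}(α_i − α_j))^{−1} mod 13.
  i = 1 (α = 12): (12−6)(12−4)(12−3)(12−1) = 6·8·9·11 = 4752 ≡ 7, so v_1 = 7^{−1} = 2 (mod 13).
  i = 2 (α = 6): (6−12)(6−4)(6−3)(6−1) = (−6)·2·3·5 = −180 ≡ 2, so v_2 = 2^{−1} = 7 (mod 13).
  i = 3 (α = 4): (4−12)(4−6)(4−3)(4−1) = (−8)·(−2)·1·3 = 48 ≡ 9, so v_3 = 9^{−1} = 3 (mod 13).
  i = 4 (α = 3): (3−12)(3−6)(3−4)(3−1) = (−9)·(−3)·(−1)·2 = −54 ≡ 11, so v_4 = 11^{−1} = 6 (mod 13).
  i = 5 (α = 1): (1−12)(1−6)(1−4)(1−3) = (−11)·(−5)·(−3)·(−2) = 330 ≡ 5, so v_5 = 5^{−1} = 8 (mod 13).
  v = [2, 7, 3, 6, 8].
Step 2: syndromes of r = [11, 4, 6, 11, 9] (all sums mod 13).
  S_0 = Σ v_i r_i = 2·11 + 7·4 + 3·6 + 6·11 + 8·9 = 206 ≡ 11.
  S_1 = Σ v_i α_i r_i = 2·12·11 + 7·6·4 + 3·4·6 + 6·3·11 + 8·1·9 = 774 ≡ 7.
  α_i^2 mod 13 = [1, 10, 3, 9, 1].
  S_2 = Σ v_i α_i^2 r_i = 2·1·11 + 7·10·4 + 3·3·6 + 6·9·11 + 8·1·9 = 1022 ≡ 8.
  S = (11, 7, 8) ≠ 0, so r is not a codeword (an error is present).
Step 3: locate the error. For a single error e at position i, S_ℓ = v_i·e·α_i^ℓ, so α_err = S_1/S_0.
  S_0^{−1} = 11^{−1} = 6 (mod 13), so α_err = 7·6 = 42 ≡ 3 = α_4. Error position i = 4.
  Consistency check: S_2/S_1 = 8·2 = 16 ≡ 3 = α_err ✓ (single-error assumption holds).
Step 4: error magnitude e = S_0/v_4 = S_0·∏_{j≠4}(α_4 − α_j) = 11·11 = 121 ≡ 4 (mod 13).
Step 5: correct position 4: c_4 = r_4 − e = 11 − 4 ≡ 7 (mod 13). Hence c = [11, 4, 6, 7, 9].
  Check: interpolating c through the α_i gives m(x) = 10 + 12·x (degree < 2) with m(α_i) = c_i for every i, so c is indeed a codeword.
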